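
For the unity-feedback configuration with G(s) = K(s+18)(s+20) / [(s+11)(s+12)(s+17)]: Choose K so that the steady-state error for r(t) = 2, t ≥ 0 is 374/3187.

System type = 0 (no poles at s=0).
K_p = lim_{s→0} G(s) = K·18·20 / (11·12·17) = (30/187)·K.
e_ss = 2/(1 + K_p) = 374/3187 ⇒ 1 + (30/187)·K = 3187/187 ⇒ K = 100.

100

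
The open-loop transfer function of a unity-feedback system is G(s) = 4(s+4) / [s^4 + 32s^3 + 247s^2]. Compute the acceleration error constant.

16/247

Factoring s^2 from the denominator leaves a polynomial with constant term 247, so the system is type 2.
K_a = lim_{s→0} s^2·G(s) = 4·4 / 247 = 16/247.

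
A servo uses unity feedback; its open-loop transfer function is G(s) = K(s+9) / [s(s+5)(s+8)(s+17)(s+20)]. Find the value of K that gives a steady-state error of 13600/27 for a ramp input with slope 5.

The open loop has one pole at the origin → type 1 system.
K_v = lim_{s→0} s·G(s) = K·9 / (5·8·17·20) = (9/13600)·K.
e_ss = 5/K_v = 13600/27 ⇒ K_v = 27/2720 ⇒ K = (27/2720)/(9/13600) = 15.

15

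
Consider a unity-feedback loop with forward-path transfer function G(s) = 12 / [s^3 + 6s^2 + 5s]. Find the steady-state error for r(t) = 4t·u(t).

5/3

The denominator has no term below 5s — 1 pole at s=0, type 1.
K_v = lim_{s→0} s·G(s) = 12 / 5 = 2.4.
e_ss = 4/K_v = 4/2.4 = 5/3.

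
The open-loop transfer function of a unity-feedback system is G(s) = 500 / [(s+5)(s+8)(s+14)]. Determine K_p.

No free integrators in G(s): this is a type 0 system.
K_p = lim_{s→0} G(s) = 500 / (5·8·14) = 25/28.

25/28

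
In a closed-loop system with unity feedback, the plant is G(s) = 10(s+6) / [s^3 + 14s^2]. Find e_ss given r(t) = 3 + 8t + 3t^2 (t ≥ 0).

The denominator has no term below 14s^2 — 2 poles at s=0, type 2. Taking each input component in turn:
  • 3: tracked with zero error.
  • 8t: tracked with zero error.
  • 3t^2: e_ss = 6/K_a with K_a=30/7 → 1.4.
Total e_ss = 1.4.

1.4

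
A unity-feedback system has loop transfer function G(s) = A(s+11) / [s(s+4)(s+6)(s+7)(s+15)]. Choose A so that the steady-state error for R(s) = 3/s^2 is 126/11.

The open loop has one pole at the origin → type 1 system.
K_v = lim_{s→0} s·G(s) = A·11 / (4·6·7·15) = (11/2520)·A.
e_ss = 3/K_v = 126/11 ⇒ K_v = 11/42 ⇒ A = (11/42)/(11/2520) = 60.

60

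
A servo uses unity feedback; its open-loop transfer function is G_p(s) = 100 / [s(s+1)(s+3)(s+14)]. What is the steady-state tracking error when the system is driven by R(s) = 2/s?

One free integrator in G_p(s): this is a type 1 system.
K_p = ∞ for a type-1 system; e_ss to a step is zero.

0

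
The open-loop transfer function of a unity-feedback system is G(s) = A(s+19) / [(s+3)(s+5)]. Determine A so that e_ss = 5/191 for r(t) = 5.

The open loop has no poles at the origin → type 0 system.
K_p = lim_{s→0} G(s) = A·19 / (3·5) = (19/15)·A.
e_ss = 5/(1 + K_p) = 5/191 ⇒ 1 + (19/15)·A = 191 ⇒ A = 150.

150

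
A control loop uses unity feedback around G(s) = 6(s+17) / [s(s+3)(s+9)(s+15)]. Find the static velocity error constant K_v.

G(s) has one factor of s in the denominator, so the system is type 1.
K_v = lim_{s→0} s·G(s) = 6·17 / (3·9·15) = 34/135.

34/135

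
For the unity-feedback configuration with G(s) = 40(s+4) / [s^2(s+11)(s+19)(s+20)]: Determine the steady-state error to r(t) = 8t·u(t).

G(s) has two factors of s in the denominator, so the system is type 2.
K_v = ∞ for a type-2 system; e_ss to a ramp is zero.

0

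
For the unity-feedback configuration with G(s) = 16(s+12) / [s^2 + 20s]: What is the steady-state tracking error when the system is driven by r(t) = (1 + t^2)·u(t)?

infinity

The denominator has no term below 20s — 1 pole at s=0, type 1. By superposition:
  • 1: tracked with zero error.
  • t^2: a type-1 system cannot track it, e_ss → ∞.
The unbounded component dominates.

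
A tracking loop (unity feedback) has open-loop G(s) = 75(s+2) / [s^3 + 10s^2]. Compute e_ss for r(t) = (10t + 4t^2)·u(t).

8/15

The denominator has no term below 10s^2 — 2 poles at s=0, type 2. Taking each input component in turn:
  • 10t: tracked with zero error.
  • 4t^2: e_ss = 8/K_a with K_a=15 → 8/15.
Total e_ss = 8/15.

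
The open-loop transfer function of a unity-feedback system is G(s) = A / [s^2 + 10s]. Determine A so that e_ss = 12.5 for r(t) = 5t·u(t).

4

The denominator has no term below 10s — 1 pole at s=0, type 1.
K_v = lim_{s→0} s·G(s) = A / 10 = 0.1·A.
e_ss = 5/K_v = 12.5 ⇒ K_v = 0.4 ⇒ A = 0.4/0.1 = 4.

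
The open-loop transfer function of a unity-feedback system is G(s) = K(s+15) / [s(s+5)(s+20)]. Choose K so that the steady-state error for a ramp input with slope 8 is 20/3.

The open loop has one pole at the origin → type 1 system.
K_v = lim_{s→0} s·G(s) = K·15 / (5·20) = 0.15·K.
e_ss = 8/K_v = 20/3 ⇒ K_v = 1.2 ⇒ K = 1.2/0.15 = 8.

8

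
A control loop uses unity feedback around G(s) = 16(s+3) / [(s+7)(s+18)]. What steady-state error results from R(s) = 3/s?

63/29

System type = 0 (no poles at s=0).
K_p = lim_{s→0} G(s) = 16·3 / (7·18) = 8/21.
e_ss = 3/(1 + K_p) = 3/(29/21) = 63/29.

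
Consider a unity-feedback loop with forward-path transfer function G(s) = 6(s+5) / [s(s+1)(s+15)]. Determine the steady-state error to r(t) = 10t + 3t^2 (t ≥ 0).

infinity

System type = 1 (one pole at s=0). Treating each term separately:
  • 10t: e_ss = 10/K_v with K_v=2 → 5.
  • 3t^2: a type-1 system cannot track it, e_ss → ∞.
The unbounded component dominates.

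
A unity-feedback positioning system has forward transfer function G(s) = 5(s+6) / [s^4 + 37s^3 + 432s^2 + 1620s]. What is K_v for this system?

1/54

Lowest-order denominator term is 1620s, so the open loop has 1 pole at the origin → type 1 system.
K_v = lim_{s→0} s·G(s) = 5·6 / 1620 = 1/54.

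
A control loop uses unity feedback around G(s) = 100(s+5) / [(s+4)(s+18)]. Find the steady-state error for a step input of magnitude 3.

54/143

The open loop has no poles at the origin → type 0 system.
K_p = lim_{s→0} G(s) = 100·5 / (4·18) = 125/18.
e_ss = 3/(1 + K_p) = 3/(143/18) = 54/143.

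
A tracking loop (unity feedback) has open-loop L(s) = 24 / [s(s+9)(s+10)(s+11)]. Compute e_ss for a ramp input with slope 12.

System type = 1 (one pole at s=0).
K_v = lim_{s→0} s·L(s) = 24 / (9·10·11) = 4/165.
e_ss = 12/K_v = 12/(4/165) = 495.

495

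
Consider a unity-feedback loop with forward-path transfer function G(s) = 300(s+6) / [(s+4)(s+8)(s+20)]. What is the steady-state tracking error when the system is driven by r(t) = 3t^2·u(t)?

The open loop has no poles at the origin → type 0 system.
For a type-0 system K_a = 0, so e_ss to a parabolic input is unbounded.

infinity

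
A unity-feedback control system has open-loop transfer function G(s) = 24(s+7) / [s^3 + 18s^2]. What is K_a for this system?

28/3

Factoring s^2 from the denominator leaves a polynomial with constant term 18, so the system is type 2.
K_a = lim_{s→0} s^2·G(s) = 24·7 / 18 = 28/3.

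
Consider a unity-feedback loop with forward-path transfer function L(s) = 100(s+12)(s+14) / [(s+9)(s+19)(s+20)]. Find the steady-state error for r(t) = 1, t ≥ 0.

System type = 0 (no poles at s=0).
K_p = lim_{s→0} L(s) = 100·12·14 / (9·19·20) = 280/57.
e_ss = 1/(1 + K_p) = 1/(337/57) = 57/337.

57/337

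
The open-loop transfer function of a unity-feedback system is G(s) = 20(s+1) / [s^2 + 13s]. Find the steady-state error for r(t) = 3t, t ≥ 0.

The denominator has no term below 13s — 1 pole at s=0, type 1.
K_v = lim_{s→0} s·G(s) = 20·1 / 13 = 20/13.
e_ss = 3/K_v = 3/(20/13) = 1.95.

1.95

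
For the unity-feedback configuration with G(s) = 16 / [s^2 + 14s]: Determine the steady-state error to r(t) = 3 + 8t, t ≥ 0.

7

Factoring s from the denominator leaves a polynomial with constant term 14, so the system is type 1. Treating each term separately:
  • 3: tracked with zero error.
  • 8t: e_ss = 8/K_v with K_v=8/7 → 7.
Total e_ss = 7.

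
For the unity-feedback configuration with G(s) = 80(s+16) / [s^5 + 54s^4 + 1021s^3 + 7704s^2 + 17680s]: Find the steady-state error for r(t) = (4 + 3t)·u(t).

41.4375

Lowest-order denominator term is 17680s, so the open loop has 1 pole at the origin → type 1 system. Treating each term separately:
  • 4: tracked with zero error.
  • 3t: e_ss = 3/K_v with K_v=16/221 → 41.4375.
Total e_ss = 41.4375.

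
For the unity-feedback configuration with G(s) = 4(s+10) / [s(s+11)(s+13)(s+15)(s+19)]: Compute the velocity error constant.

System type = 1 (one pole at s=0).
K_v = lim_{s→0} s·G(s) = 4·10 / (11·13·15·19) = 8/8151.

8/8151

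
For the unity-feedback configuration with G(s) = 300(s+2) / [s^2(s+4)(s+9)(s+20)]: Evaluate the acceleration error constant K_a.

5/6

Two free integrators in G(s): this is a type 2 system.
K_a = lim_{s→0} s^2·G(s) = 300·2 / (4·9·20) = 5/6.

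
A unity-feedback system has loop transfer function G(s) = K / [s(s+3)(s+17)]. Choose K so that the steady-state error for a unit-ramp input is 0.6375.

G(s) has one factor of s in the denominator, so the system is type 1.
K_v = lim_{s→0} s·G(s) = K / (3·17) = (1/51)·K.
e_ss = 1/K_v = 0.6375 ⇒ K_v = 80/51 ⇒ K = (80/51)/(1/51) = 80.

80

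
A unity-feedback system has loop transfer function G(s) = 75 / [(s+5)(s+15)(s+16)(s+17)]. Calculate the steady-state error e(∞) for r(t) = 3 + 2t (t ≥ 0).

infinity

G(s) has no factors of s in the denominator, so the system is type 0. Treating each term separately:
  • 3: e_ss = 3/(1+K_p) with K_p=1/272 → 272/91.
  • 2t: a type-0 system cannot track it, e_ss → ∞.
The unbounded component dominates.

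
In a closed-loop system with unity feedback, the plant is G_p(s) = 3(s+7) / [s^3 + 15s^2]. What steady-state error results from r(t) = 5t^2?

50/7

The denominator has no term below 15s^2 — 2 poles at s=0, type 2.
K_a = lim_{s→0} s^2·G_p(s) = 3·7 / 15 = 1.4.
r(t) = 5t^2 gives R(s) = 10/s^3.
e_ss = 10/K_a = 10/1.4 = 50/7.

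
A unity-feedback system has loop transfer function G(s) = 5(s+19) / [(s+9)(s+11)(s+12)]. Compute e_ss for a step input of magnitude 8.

System type = 0 (no poles at s=0).
K_p = lim_{s→0} G(s) = 5·19 / (9·11·12) = 95/1188.
e_ss = 8/(1 + K_p) = 8/(1283/1188) = 9504/1283.

9504/1283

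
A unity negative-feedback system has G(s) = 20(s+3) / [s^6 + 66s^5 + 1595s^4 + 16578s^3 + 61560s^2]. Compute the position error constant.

infinity

K_p = lim_{s→0} G(s); with 2 poles at the origin the limit diverges, so K_p = ∞.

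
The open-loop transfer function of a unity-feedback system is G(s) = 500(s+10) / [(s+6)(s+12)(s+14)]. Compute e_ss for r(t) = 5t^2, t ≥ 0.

System type = 0 (no poles at s=0).
For a type-0 system K_a = 0, so e_ss to a parabolic input is unbounded.

infinity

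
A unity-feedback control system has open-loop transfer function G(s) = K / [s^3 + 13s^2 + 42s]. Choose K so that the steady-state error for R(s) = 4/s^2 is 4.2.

The denominator has no term below 42s — 1 pole at s=0, type 1.
K_v = lim_{s→0} s·G(s) = K / 42 = (1/42)·K.
e_ss = 4/K_v = 4.2 ⇒ K_v = 20/21 ⇒ K = (20/21)/(1/42) = 40.

40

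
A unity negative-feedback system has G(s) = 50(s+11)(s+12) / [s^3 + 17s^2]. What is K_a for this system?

6600/17

The denominator has no term below 17s^2 — 2 poles at s=0, type 2.
K_a = lim_{s→0} s^2·G(s) = 50·11·12 / 17 = 6600/17.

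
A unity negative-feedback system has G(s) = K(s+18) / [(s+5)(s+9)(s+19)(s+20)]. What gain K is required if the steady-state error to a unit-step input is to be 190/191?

5

G(s) has no factors of s in the denominator, so the system is type 0.
K_p = lim_{s→0} G(s) = K·18 / (5·9·19·20) = (1/950)·K.
e_ss = 1/(1 + K_p) = 190/191 ⇒ 1 + (1/950)·K = 191/190 ⇒ K = 5.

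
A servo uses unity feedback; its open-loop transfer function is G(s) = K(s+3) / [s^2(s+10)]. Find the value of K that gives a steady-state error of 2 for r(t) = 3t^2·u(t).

10

System type = 2 (two poles at s=0).
K_a = lim_{s→0} s^2·G(s) = K·3 / (10) = 0.3·K.
e_ss = 6/K_a = 2 ⇒ K_a = 3 ⇒ K = 3/0.3 = 10.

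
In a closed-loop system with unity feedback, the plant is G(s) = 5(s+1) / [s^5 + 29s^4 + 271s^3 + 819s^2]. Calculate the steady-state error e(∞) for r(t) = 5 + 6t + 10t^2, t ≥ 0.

Lowest-order denominator term is 819s^2, so the open loop has 2 poles at the origin → type 2 system. Taking each input component in turn:
  • 5: tracked with zero error.
  • 6t: tracked with zero error.
  • 10t^2: e_ss = 20/K_a with K_a=5/819 → 3276.
Total e_ss = 3276.

3276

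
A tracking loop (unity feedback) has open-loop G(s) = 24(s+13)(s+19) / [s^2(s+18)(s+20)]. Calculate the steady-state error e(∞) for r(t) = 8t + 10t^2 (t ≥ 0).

300/247

Two free integrators in G(s): this is a type 2 system. Treating each term separately:
  • 8t: tracked with zero error.
  • 10t^2: e_ss = 20/K_a with K_a=247/15 → 300/247.
Total e_ss = 300/247.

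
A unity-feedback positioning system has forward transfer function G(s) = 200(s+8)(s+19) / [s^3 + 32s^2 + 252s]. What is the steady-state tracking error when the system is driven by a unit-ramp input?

63/7600

Lowest-order denominator term is 252s, so the open loop has 1 pole at the origin → type 1 system.
K_v = lim_{s→0} s·G(s) = 200·8·19 / 252 = 7600/63.
e_ss = 1/K_v = 1/(7600/63) = 63/7600.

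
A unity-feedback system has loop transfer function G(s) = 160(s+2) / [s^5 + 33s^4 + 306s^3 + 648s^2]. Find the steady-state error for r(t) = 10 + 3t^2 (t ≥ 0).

12.15

The denominator has no term below 648s^2 — 2 poles at s=0, type 2. Taking each input component in turn:
  • 10: tracked with zero error.
  • 3t^2: e_ss = 6/K_a with K_a=40/81 → 12.15.
Total e_ss = 12.15.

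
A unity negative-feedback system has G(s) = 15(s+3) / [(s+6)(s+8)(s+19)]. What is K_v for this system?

System type = 0 (no poles at s=0).
K_v = lim_{s→0} s·G(s) = 0 (the extra factor of s kills the finite limit).

0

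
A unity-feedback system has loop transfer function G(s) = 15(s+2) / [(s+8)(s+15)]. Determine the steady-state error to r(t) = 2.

1.6

G(s) has no factors of s in the denominator, so the system is type 0.
K_p = lim_{s→0} G(s) = 15·2 / (8·15) = 0.25.
e_ss = 2/(1 + K_p) = 2/1.25 = 1.6.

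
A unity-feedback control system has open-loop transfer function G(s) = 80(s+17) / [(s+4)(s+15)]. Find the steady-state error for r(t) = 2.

6/71

System type = 0 (no poles at s=0).
K_p = lim_{s→0} G(s) = 80·17 / (4·15) = 68/3.
e_ss = 2/(1 + K_p) = 2/(71/3) = 6/71.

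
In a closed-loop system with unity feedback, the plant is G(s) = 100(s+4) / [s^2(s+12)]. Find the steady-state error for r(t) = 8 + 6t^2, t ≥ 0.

Two free integrators in G(s): this is a type 2 system. By superposition:
  • 8: tracked with zero error.
  • 6t^2: e_ss = 12/K_a with K_a=100/3 → 0.36.
Total e_ss = 0.36.

0.36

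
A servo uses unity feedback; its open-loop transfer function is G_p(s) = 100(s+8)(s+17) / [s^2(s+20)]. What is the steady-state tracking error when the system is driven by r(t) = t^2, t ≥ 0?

1/340

Two free integrators in G_p(s): this is a type 2 system.
K_a = lim_{s→0} s^2·G_p(s) = 100·8·17 / (20) = 680.
r(t) = t^2 gives R(s) = 2/s^3.
e_ss = 2/K_a = 2/680 = 1/340.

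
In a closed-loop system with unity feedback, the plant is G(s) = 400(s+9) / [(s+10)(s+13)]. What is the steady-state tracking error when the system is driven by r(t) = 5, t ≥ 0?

65/373

G(s) has no factors of s in the denominator, so the system is type 0.
K_p = lim_{s→0} G(s) = 400·9 / (10·13) = 360/13.
e_ss = 5/(1 + K_p) = 5/(373/13) = 65/373.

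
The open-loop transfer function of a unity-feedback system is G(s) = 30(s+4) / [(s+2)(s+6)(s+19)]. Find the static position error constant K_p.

10/19

The open loop has no poles at the origin → type 0 system.
K_p = lim_{s→0} G(s) = 30·4 / (2·6·19) = 10/19.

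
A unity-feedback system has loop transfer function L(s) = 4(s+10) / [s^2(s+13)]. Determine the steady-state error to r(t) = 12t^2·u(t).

7.8

L(s) has two factors of s in the denominator, so the system is type 2.
K_a = lim_{s→0} s^2·L(s) = 4·10 / (13) = 40/13.
r(t) = 12t^2 gives R(s) = 24/s^3.
e_ss = 24/K_a = 24/(40/13) = 7.8.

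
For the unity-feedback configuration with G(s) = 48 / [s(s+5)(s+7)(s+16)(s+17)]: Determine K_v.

3/595

The open loop has one pole at the origin → type 1 system.
K_v = lim_{s→0} s·G(s) = 48 / (5·7·16·17) = 3/595.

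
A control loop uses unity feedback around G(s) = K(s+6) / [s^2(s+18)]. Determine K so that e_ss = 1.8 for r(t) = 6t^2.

20

G(s) has two factors of s in the denominator, so the system is type 2.
K_a = lim_{s→0} s^2·G(s) = K·6 / (18) = (1/3)·K.
e_ss = 12/K_a = 1.8 ⇒ K_a = 20/3 ⇒ K = (20/3)/(1/3) = 20.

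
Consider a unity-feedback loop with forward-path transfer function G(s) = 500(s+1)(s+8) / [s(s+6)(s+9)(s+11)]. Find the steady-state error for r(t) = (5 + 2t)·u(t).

The open loop has one pole at the origin → type 1 system. By superposition:
  • 5: tracked with zero error.
  • 2t: e_ss = 2/K_v with K_v=2000/297 → 0.297.
Total e_ss = 0.297.

0.297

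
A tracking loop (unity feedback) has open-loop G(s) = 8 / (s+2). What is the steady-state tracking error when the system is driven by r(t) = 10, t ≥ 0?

2

The open loop has no poles at the origin → type 0 system.
K_p = lim_{s→0} G(s) = 8 / (2) = 4.
e_ss = 10/(1 + K_p) = 10/5 = 2.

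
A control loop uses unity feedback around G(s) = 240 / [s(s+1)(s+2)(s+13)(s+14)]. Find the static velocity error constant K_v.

60/91

The open loop has one pole at the origin → type 1 system.
K_v = lim_{s→0} s·G(s) = 240 / (1·2·13·14) = 60/91.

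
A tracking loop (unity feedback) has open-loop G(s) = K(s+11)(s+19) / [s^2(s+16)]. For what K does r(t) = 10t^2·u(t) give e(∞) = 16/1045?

100

The open loop has two poles at the origin → type 2 system.
K_a = lim_{s→0} s^2·G(s) = K·11·19 / (16) = 13.0625·K.
e_ss = 20/K_a = 16/1045 ⇒ K_a = 1306.25 ⇒ K = 1306.25/13.0625 = 100.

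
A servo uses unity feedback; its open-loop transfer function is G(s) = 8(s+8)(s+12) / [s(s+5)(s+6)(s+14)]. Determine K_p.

K_p = lim_{s→0} G(s); with 1 pole at the origin the limit diverges, so K_p = ∞.

infinity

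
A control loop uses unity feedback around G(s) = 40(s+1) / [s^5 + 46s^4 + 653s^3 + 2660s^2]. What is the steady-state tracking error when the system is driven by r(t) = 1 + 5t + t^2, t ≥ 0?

The denominator has no term below 2660s^2 — 2 poles at s=0, type 2. By superposition:
  • 1: tracked with zero error.
  • 5t: tracked with zero error.
  • t^2: e_ss = 2/K_a with K_a=2/133 → 133.
Total e_ss = 133.

133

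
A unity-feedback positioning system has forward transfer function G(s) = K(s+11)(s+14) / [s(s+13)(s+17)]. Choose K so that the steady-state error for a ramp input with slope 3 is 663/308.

2

System type = 1 (one pole at s=0).
K_v = lim_{s→0} s·G(s) = K·11·14 / (13·17) = (154/221)·K.
e_ss = 3/K_v = 663/308 ⇒ K_v = 308/221 ⇒ K = (308/221)/(154/221) = 2.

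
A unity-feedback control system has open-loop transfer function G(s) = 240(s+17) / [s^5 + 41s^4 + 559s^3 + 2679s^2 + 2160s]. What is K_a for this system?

Factoring s from the denominator leaves a polynomial with constant term 2160, so the system is type 1.
K_a = lim_{s→0} s^2·G(s) = 0 (the extra factor of s kills the finite limit).

0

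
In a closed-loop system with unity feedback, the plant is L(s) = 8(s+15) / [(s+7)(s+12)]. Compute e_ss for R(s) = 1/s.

No free integrators in L(s): this is a type 0 system.
K_p = lim_{s→0} L(s) = 8·15 / (7·12) = 10/7.
e_ss = 1/(1 + K_p) = 1/(17/7) = 7/17.

7/17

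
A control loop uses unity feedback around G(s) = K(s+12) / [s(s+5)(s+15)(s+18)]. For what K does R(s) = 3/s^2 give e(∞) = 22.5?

15

One free integrator in G(s): this is a type 1 system.
K_v = lim_{s→0} s·G(s) = K·12 / (5·15·18) = (2/225)·K.
e_ss = 3/K_v = 22.5 ⇒ K_v = 2/15 ⇒ K = (2/15)/(2/225) = 15.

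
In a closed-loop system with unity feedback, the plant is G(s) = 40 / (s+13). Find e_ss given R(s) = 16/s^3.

The open loop has no poles at the origin → type 0 system.
K_a = lim_{s→0} s^2·G(s) = 0; the steady-state error to this parabolic input grows without bound.

infinity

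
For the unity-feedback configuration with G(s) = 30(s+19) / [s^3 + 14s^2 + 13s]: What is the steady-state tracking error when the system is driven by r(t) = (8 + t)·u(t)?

13/570

Factoring s from the denominator leaves a polynomial with constant term 13, so the system is type 1. By superposition:
  • 8: tracked with zero error.
  • t: e_ss = 1/K_v with K_v=570/13 → 13/570.
Total e_ss = 13/570.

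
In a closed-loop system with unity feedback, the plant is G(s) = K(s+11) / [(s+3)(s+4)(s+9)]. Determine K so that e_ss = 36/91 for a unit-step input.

15

The open loop has no poles at the origin → type 0 system.
K_p = lim_{s→0} G(s) = K·11 / (3·4·9) = (11/108)·K.
e_ss = 1/(1 + K_p) = 36/91 ⇒ 1 + (11/108)·K = 91/36 ⇒ K = 15.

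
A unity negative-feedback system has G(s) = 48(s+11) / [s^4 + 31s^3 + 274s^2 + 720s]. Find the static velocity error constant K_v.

Factoring s from the denominator leaves a polynomial with constant term 720, so the system is type 1.
K_v = lim_{s→0} s·G(s) = 48·11 / 720 = 11/15.

11/15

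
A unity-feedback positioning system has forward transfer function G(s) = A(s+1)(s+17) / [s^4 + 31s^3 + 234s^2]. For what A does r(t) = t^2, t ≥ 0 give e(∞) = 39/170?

The denominator has no term below 234s^2 — 2 poles at s=0, type 2.
K_a = lim_{s→0} s^2·G(s) = A·1·17 / 234 = (17/234)·A.
e_ss = 2/K_a = 39/170 ⇒ K_a = 340/39 ⇒ A = (340/39)/(17/234) = 120.

120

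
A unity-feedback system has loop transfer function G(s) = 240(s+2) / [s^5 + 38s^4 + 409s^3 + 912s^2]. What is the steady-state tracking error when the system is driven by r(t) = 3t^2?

11.4

Lowest-order denominator term is 912s^2, so the open loop has 2 poles at the origin → type 2 system.
K_a = lim_{s→0} s^2·G(s) = 240·2 / 912 = 10/19.
r(t) = 3t^2 gives R(s) = 6/s^3.
e_ss = 6/K_a = 6/(10/19) = 11.4.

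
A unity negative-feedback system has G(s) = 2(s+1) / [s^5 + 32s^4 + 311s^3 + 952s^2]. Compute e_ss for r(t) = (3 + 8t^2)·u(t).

The denominator has no term below 952s^2 — 2 poles at s=0, type 2. Taking each input component in turn:
  • 3: tracked with zero error.
  • 8t^2: e_ss = 16/K_a with K_a=1/476 → 7616.
Total e_ss = 7616.

7616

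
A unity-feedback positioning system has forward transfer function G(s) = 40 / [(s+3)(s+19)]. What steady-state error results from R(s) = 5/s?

285/97

System type = 0 (no poles at s=0).
K_p = lim_{s→0} G(s) = 40 / (3·19) = 40/57.
e_ss = 5/(1 + K_p) = 5/(97/57) = 285/97.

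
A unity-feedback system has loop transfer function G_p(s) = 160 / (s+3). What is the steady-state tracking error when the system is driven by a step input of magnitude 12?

System type = 0 (no poles at s=0).
K_p = lim_{s→0} G_p(s) = 160 / (3) = 160/3.
e_ss = 12/(1 + K_p) = 12/(163/3) = 36/163.

36/163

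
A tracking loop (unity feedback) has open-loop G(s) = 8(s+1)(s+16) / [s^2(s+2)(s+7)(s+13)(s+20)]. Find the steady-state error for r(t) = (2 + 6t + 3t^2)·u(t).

Two free integrators in G(s): this is a type 2 system. Treating each term separately:
  • 2: tracked with zero error.
  • 6t: tracked with zero error.
  • 3t^2: e_ss = 6/K_a with K_a=16/455 → 170.625.
Total e_ss = 170.625.

170.625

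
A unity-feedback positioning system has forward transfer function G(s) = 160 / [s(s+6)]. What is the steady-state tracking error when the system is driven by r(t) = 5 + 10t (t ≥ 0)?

0.375

One free integrator in G(s): this is a type 1 system. Treating each term separately:
  • 5: tracked with zero error.
  • 10t: e_ss = 10/K_v with K_v=80/3 → 0.375.
Total e_ss = 0.375.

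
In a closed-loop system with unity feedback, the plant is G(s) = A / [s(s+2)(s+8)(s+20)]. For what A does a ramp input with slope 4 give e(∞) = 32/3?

120

The open loop has one pole at the origin → type 1 system.
K_v = lim_{s→0} s·G(s) = A / (2·8·20) = (1/320)·A.
e_ss = 4/K_v = 32/3 ⇒ K_v = 0.375 ⇒ A = 0.375/(1/320) = 120.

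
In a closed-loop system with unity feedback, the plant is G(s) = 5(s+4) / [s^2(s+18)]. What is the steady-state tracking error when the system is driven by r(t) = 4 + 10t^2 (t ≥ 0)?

18

The open loop has two poles at the origin → type 2 system. Taking each input component in turn:
  • 4: tracked with zero error.
  • 10t^2: e_ss = 20/K_a with K_a=10/9 → 18.
Total e_ss = 18.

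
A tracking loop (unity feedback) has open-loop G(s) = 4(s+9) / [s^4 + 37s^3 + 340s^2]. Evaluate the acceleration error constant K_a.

9/85

Lowest-order denominator term is 340s^2, so the open loop has 2 poles at the origin → type 2 system.
K_a = lim_{s→0} s^2·G(s) = 4·9 / 340 = 9/85.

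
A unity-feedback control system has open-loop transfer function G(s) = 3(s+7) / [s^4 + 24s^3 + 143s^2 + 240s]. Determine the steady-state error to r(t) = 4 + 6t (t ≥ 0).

The denominator has no term below 240s — 1 pole at s=0, type 1. By superposition:
  • 4: tracked with zero error.
  • 6t: e_ss = 6/K_v with K_v=0.0875 → 480/7.
Total e_ss = 480/7.

480/7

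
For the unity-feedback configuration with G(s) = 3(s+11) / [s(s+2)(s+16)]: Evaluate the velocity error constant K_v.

33/32

One free integrator in G(s): this is a type 1 system.
K_v = lim_{s→0} s·G(s) = 3·11 / (2·16) = 33/32.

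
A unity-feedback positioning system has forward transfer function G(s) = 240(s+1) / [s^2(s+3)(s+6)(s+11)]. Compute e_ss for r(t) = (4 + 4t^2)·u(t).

6.6

Two free integrators in G(s): this is a type 2 system. Taking each input component in turn:
  • 4: tracked with zero error.
  • 4t^2: e_ss = 8/K_a with K_a=40/33 → 6.6.
Total e_ss = 6.6.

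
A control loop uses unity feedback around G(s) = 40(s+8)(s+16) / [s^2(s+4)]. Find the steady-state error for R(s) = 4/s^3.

Two free integrators in G(s): this is a type 2 system.
K_a = lim_{s→0} s^2·G(s) = 40·8·16 / (4) = 1280.
r(t) = 2t^2 gives R(s) = 4/s^3.
e_ss = 4/K_a = 4/1280 = 1/320.

1/320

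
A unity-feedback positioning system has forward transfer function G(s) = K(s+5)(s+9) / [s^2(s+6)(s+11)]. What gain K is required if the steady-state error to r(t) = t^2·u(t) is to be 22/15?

System type = 2 (two poles at s=0).
K_a = lim_{s→0} s^2·G(s) = K·5·9 / (6·11) = (15/22)·K.
e_ss = 2/K_a = 22/15 ⇒ K_a = 15/11 ⇒ K = (15/11)/(15/22) = 2.

2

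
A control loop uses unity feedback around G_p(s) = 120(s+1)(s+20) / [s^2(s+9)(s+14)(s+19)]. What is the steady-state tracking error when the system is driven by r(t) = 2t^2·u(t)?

System type = 2 (two poles at s=0).
K_a = lim_{s→0} s^2·G_p(s) = 120·1·20 / (9·14·19) = 400/399.
r(t) = 2t^2 gives R(s) = 4/s^3.
e_ss = 4/K_a = 4/(400/399) = 3.99.

3.99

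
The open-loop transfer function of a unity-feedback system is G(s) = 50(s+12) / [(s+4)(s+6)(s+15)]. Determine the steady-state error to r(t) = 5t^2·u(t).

No free integrators in G(s): this is a type 0 system.
K_a = lim_{s→0} s^2·G(s) = 0; the steady-state error to this parabolic input grows without bound.

infinity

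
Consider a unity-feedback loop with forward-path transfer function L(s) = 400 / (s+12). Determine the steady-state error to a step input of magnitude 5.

15/103

The open loop has no poles at the origin → type 0 system.
K_p = lim_{s→0} L(s) = 400 / (12) = 100/3.
e_ss = 5/(1 + K_p) = 5/(103/3) = 15/103.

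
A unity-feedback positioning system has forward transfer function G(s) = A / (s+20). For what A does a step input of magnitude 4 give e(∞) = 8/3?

10

No free integrators in G(s): this is a type 0 system.
K_p = lim_{s→0} G(s) = A / (20) = 0.05·A.
e_ss = 4/(1 + K_p) = 8/3 ⇒ 1 + 0.05·A = 1.5 ⇒ A = 10.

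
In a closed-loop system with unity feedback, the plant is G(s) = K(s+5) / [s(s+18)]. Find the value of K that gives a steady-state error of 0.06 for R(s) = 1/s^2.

The open loop has one pole at the origin → type 1 system.
K_v = lim_{s→0} s·G(s) = K·5 / (18) = (5/18)·K.
e_ss = 1/K_v = 0.06 ⇒ K_v = 50/3 ⇒ K = (50/3)/(5/18) = 60.

60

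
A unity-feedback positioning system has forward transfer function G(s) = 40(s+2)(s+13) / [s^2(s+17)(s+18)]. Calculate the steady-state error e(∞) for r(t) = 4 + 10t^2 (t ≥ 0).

153/26

G(s) has two factors of s in the denominator, so the system is type 2. Taking each input component in turn:
  • 4: tracked with zero error.
  • 10t^2: e_ss = 20/K_a with K_a=520/153 → 153/26.
Total e_ss = 153/26.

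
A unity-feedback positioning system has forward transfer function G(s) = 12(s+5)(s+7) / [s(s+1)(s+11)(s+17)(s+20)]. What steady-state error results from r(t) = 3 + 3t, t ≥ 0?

187/7

One free integrator in G(s): this is a type 1 system. Treating each term separately:
  • 3: tracked with zero error.
  • 3t: e_ss = 3/K_v with K_v=21/187 → 187/7.
Total e_ss = 187/7.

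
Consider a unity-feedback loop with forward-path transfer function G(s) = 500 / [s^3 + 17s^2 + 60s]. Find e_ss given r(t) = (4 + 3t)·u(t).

0.36

Factoring s from the denominator leaves a polynomial with constant term 60, so the system is type 1. Taking each input component in turn:
  • 4: tracked with zero error.
  • 3t: e_ss = 3/K_v with K_v=25/3 → 0.36.
Total e_ss = 0.36.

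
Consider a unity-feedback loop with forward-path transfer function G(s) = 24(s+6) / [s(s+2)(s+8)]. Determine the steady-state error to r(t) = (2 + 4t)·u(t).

4/9

G(s) has one factor of s in the denominator, so the system is type 1. Taking each input component in turn:
  • 2: tracked with zero error.
  • 4t: e_ss = 4/K_v with K_v=9 → 4/9.
Total e_ss = 4/9.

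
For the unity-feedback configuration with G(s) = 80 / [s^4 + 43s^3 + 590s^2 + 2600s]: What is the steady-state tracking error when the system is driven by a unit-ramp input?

32.5

The denominator has no term below 2600s — 1 pole at s=0, type 1.
K_v = lim_{s→0} s·G(s) = 80 / 2600 = 2/65.
e_ss = 1/K_v = 1/(2/65) = 32.5.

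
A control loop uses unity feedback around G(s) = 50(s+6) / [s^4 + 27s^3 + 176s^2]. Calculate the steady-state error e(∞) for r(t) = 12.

Factoring s^2 from the denominator leaves a polynomial with constant term 176, so the system is type 2.
K_p = ∞ for a type-2 system; e_ss to a step is zero.

0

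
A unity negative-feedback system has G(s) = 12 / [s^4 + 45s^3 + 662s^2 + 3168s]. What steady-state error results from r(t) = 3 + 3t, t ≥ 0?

Lowest-order denominator term is 3168s, so the open loop has 1 pole at the origin → type 1 system. By superposition:
  • 3: tracked with zero error.
  • 3t: e_ss = 3/K_v with K_v=1/264 → 792.
Total e_ss = 792.

792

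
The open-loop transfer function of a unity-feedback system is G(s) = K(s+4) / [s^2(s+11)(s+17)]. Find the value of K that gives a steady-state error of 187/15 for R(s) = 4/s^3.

15

G(s) has two factors of s in the denominator, so the system is type 2.
K_a = lim_{s→0} s^2·G(s) = K·4 / (11·17) = (4/187)·K.
e_ss = 4/K_a = 187/15 ⇒ K_a = 60/187 ⇒ K = (60/187)/(4/187) = 15.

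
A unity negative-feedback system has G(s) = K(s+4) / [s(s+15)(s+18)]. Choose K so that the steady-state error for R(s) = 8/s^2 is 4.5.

System type = 1 (one pole at s=0).
K_v = lim_{s→0} s·G(s) = K·4 / (15·18) = (2/135)·K.
e_ss = 8/K_v = 4.5 ⇒ K_v = 16/9 ⇒ K = (16/9)/(2/135) = 120.

120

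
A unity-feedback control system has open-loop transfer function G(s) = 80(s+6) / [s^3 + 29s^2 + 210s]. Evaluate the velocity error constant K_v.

16/7

Lowest-order denominator term is 210s, so the open loop has 1 pole at the origin → type 1 system.
K_v = lim_{s→0} s·G(s) = 80·6 / 210 = 16/7.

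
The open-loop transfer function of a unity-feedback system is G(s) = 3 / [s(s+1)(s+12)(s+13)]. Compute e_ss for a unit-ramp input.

52

One free integrator in G(s): this is a type 1 system.
K_v = lim_{s→0} s·G(s) = 3 / (1·12·13) = 1/52.
e_ss = 1/K_v = 1/(1/52) = 52.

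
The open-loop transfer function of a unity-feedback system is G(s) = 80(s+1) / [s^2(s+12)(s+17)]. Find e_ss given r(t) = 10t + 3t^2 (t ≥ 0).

15.3

Two free integrators in G(s): this is a type 2 system. Treating each term separately:
  • 10t: tracked with zero error.
  • 3t^2: e_ss = 6/K_a with K_a=20/51 → 15.3.
Total e_ss = 15.3.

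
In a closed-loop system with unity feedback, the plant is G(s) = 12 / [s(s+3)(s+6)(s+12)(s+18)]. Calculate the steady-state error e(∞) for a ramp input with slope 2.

One free integrator in G(s): this is a type 1 system.
K_v = lim_{s→0} s·G(s) = 12 / (3·6·12·18) = 1/324.
e_ss = 2/K_v = 2/(1/324) = 648.

648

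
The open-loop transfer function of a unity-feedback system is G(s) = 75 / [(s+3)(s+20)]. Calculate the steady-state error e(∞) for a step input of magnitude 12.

16/3

The open loop has no poles at the origin → type 0 system.
K_p = lim_{s→0} G(s) = 75 / (3·20) = 1.25.
e_ss = 12/(1 + K_p) = 12/2.25 = 16/3.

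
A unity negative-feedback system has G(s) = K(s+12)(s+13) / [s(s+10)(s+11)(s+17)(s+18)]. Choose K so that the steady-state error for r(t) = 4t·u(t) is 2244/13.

5

The open loop has one pole at the origin → type 1 system.
K_v = lim_{s→0} s·G(s) = K·12·13 / (10·11·17·18) = (13/2805)·K.
e_ss = 4/K_v = 2244/13 ⇒ K_v = 13/561 ⇒ K = (13/561)/(13/2805) = 5.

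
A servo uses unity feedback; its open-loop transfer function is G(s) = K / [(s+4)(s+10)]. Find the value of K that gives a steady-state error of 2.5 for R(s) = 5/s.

System type = 0 (no poles at s=0).
K_p = lim_{s→0} G(s) = K / (4·10) = 0.025·K.
e_ss = 5/(1 + K_p) = 2.5 ⇒ 1 + 0.025·K = 2 ⇒ K = 40.

40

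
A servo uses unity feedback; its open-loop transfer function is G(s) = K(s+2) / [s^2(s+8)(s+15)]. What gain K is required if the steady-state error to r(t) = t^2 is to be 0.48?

250

Two free integrators in G(s): this is a type 2 system.
K_a = lim_{s→0} s^2·G(s) = K·2 / (8·15) = (1/60)·K.
e_ss = 2/K_a = 0.48 ⇒ K_a = 25/6 ⇒ K = (25/6)/(1/60) = 250.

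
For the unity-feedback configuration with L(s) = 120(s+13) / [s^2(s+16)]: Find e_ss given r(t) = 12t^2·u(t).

16/65

The open loop has two poles at the origin → type 2 system.
K_a = lim_{s→0} s^2·L(s) = 120·13 / (16) = 97.5.
r(t) = 12t^2 gives R(s) = 24/s^3.
e_ss = 24/K_a = 24/97.5 = 16/65.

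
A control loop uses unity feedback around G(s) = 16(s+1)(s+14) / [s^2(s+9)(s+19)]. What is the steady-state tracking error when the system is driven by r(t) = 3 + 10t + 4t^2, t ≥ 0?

G(s) has two factors of s in the denominator, so the system is type 2. Taking each input component in turn:
  • 3: tracked with zero error.
  • 10t: tracked with zero error.
  • 4t^2: e_ss = 8/K_a with K_a=224/171 → 171/28.
Total e_ss = 171/28.

171/28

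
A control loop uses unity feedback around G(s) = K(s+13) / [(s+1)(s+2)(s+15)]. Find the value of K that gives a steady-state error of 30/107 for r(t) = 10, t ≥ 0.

80

G(s) has no factors of s in the denominator, so the system is type 0.
K_p = lim_{s→0} G(s) = K·13 / (1·2·15) = (13/30)·K.
e_ss = 10/(1 + K_p) = 30/107 ⇒ 1 + (13/30)·K = 107/3 ⇒ K = 80.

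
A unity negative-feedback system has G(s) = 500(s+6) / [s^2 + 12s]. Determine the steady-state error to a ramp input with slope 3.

0.012

Factoring s from the denominator leaves a polynomial with constant term 12, so the system is type 1.
K_v = lim_{s→0} s·G(s) = 500·6 / 12 = 250.
e_ss = 3/K_v = 3/250 = 0.012.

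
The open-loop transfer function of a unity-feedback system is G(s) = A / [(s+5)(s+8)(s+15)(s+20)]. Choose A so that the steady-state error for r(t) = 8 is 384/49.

250

The open loop has no poles at the origin → type 0 system.
K_p = lim_{s→0} G(s) = A / (5·8·15·20) = (1/12000)·A.
e_ss = 8/(1 + K_p) = 384/49 ⇒ 1 + (1/12000)·A = 49/48 ⇒ A = 250.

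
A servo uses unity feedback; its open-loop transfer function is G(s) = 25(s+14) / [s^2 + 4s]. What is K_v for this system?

The denominator has no term below 4s — 1 pole at s=0, type 1.
K_v = lim_{s→0} s·G(s) = 25·14 / 4 = 87.5.

87.5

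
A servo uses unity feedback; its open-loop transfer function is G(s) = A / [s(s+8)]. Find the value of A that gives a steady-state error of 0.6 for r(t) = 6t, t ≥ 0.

System type = 1 (one pole at s=0).
K_v = lim_{s→0} s·G(s) = A / (8) = 0.125·A.
e_ss = 6/K_v = 0.6 ⇒ K_v = 10 ⇒ A = 10/0.125 = 80.

80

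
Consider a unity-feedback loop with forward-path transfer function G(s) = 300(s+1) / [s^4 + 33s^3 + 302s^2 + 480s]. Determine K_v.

The denominator has no term below 480s — 1 pole at s=0, type 1.
K_v = lim_{s→0} s·G(s) = 300·1 / 480 = 0.625.

0.625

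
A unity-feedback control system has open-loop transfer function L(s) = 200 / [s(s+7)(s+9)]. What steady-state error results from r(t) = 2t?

0.63

One free integrator in L(s): this is a type 1 system.
K_v = lim_{s→0} s·L(s) = 200 / (7·9) = 200/63.
e_ss = 2/K_v = 2/(200/63) = 0.63.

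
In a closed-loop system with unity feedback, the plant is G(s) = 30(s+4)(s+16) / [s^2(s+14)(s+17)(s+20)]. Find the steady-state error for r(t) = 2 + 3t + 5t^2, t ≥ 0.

595/24

Two free integrators in G(s): this is a type 2 system. By superposition:
  • 2: tracked with zero error.
  • 3t: tracked with zero error.
  • 5t^2: e_ss = 10/K_a with K_a=48/119 → 595/24.
Total e_ss = 595/24.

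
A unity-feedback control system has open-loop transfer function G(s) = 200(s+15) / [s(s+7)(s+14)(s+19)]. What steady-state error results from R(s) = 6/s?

0

One free integrator in G(s): this is a type 1 system.
A type-1 system has K_p = ∞, so it tracks a step input with zero steady-state error.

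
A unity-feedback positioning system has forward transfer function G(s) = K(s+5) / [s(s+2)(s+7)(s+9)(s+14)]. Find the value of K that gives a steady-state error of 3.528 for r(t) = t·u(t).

G(s) has one factor of s in the denominator, so the system is type 1.
K_v = lim_{s→0} s·G(s) = K·5 / (2·7·9·14) = (5/1764)·K.
e_ss = 1/K_v = 3.528 ⇒ K_v = 125/441 ⇒ K = (125/441)/(5/1764) = 100.

100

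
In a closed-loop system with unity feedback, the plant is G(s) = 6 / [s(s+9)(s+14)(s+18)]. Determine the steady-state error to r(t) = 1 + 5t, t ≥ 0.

One free integrator in G(s): this is a type 1 system. Treating each term separately:
  • 1: tracked with zero error.
  • 5t: e_ss = 5/K_v with K_v=1/378 → 1890.
Total e_ss = 1890.

1890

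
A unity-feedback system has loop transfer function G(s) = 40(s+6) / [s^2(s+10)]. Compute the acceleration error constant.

G(s) has two factors of s in the denominator, so the system is type 2.
K_a = lim_{s→0} s^2·G(s) = 40·6 / (10) = 24.

24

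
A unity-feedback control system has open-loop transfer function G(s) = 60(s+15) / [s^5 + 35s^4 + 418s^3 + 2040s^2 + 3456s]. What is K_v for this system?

The denominator has no term below 3456s — 1 pole at s=0, type 1.
K_v = lim_{s→0} s·G(s) = 60·15 / 3456 = 25/96.

25/96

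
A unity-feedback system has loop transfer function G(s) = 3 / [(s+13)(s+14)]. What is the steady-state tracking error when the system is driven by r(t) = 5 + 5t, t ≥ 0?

infinity

System type = 0 (no poles at s=0). Treating each term separately:
  • 5: e_ss = 5/(1+K_p) with K_p=3/182 → 182/37.
  • 5t: a type-0 system cannot track it, e_ss → ∞.
The unbounded component dominates.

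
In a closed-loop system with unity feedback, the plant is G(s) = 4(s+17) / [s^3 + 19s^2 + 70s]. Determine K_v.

34/35

Factoring s from the denominator leaves a polynomial with constant term 70, so the system is type 1.
K_v = lim_{s→0} s·G(s) = 4·17 / 70 = 34/35.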